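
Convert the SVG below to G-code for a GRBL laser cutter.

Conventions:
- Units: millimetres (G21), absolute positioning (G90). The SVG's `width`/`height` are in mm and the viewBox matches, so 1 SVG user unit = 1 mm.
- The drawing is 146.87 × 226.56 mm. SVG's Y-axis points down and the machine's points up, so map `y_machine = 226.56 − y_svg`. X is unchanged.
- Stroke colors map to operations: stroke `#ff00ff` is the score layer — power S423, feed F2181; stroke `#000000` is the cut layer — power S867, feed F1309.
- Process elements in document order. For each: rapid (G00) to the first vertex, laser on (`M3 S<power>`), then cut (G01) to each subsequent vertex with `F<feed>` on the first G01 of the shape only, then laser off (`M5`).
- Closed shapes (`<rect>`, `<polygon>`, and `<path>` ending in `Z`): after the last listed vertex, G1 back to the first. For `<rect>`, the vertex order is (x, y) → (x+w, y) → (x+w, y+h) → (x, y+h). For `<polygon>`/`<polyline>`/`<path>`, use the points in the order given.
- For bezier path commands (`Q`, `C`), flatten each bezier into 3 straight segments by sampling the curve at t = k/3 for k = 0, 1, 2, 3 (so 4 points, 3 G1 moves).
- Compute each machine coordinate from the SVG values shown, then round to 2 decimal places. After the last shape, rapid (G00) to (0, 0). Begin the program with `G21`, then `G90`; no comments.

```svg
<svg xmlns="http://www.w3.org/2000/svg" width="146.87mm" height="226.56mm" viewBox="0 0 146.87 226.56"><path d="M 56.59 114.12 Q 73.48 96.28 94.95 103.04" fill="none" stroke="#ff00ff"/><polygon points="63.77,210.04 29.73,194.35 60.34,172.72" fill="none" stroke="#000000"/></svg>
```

G21
G90
G00 X56.59 Y112.44
M3 S423
G01 X68.36 Y121.60 F2181
G01 X81.15 Y125.29
G01 X94.95 Y123.52
M5
G00 X63.77 Y16.52
M3 S867
G01 X29.73 Y32.21 F1309
G01 X60.34 Y53.84
G01 X63.77 Y16.52
M5
G00 X0.00 Y0.00

viewBox `0 0 146.87 226.56` with mm width/height → 1 unit = 1 mm. Flip: y_m = 226.56 − y_svg.

**Shape 1** — `<path>` quadratic bezier, stroke `#ff00ff` → score (S423, F2181). Control points (SVG): P0=(56.59,114.12), P1=(73.48,96.28), P2=(94.95,103.04); sampled at t=k/3. Machine vertices: (56.59,112.44) → (68.36,121.60) → (81.15,125.29) → (94.95,123.52). Open path.

**Shape 2** — `<polygon>` regular polygon, stroke `#000000` → cut (S867, F1309). Machine vertices: (63.77,16.52) → (29.73,32.21) → (60.34,53.84) → (63.77,16.52). Closed: final G1 returns to the first vertex.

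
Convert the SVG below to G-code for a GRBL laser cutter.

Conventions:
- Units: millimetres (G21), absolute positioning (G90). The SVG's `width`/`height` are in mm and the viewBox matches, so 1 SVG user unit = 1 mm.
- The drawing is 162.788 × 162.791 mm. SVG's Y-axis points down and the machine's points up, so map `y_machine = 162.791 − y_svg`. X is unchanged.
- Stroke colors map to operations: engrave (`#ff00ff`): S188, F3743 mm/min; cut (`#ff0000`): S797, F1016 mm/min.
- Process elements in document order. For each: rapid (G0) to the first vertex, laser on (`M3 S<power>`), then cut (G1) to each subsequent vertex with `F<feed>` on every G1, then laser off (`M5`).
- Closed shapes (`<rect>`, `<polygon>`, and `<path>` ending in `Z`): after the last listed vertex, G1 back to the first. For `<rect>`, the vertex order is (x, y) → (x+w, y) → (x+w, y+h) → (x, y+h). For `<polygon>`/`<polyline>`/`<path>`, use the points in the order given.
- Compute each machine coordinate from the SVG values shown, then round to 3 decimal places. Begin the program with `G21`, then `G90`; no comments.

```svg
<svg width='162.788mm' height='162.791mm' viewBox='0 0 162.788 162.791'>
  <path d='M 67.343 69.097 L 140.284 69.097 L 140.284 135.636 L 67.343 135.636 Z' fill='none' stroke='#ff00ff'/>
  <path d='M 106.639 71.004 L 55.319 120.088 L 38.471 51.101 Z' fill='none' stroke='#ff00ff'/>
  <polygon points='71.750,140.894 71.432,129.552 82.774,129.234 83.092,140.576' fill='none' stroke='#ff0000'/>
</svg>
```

viewBox `0 0 162.788 162.791` with mm width/height → 1 unit = 1 mm. Flip: y_m = 162.791 − y_svg.

**Shape 1** — `<path>` rectangle, stroke `#ff00ff` → engrave (S188, F3743). Machine vertices: (67.343,93.694) → (140.284,93.694) → (140.284,27.155) → (67.343,27.155) → (67.343,93.694). Closed: final G1 returns to the first vertex.

**Shape 2** — `<path>` regular polygon, stroke `#ff00ff` → engrave (S188, F3743). Machine vertices: (106.639,91.787) → (55.319,42.703) → (38.471,111.690) → (106.639,91.787). Closed: final G1 returns to the first vertex.

**Shape 3** — `<polygon>` regular polygon, stroke `#ff0000` → cut (S797, F1016). Machine vertices: (71.750,21.897) → (71.432,33.239) → (82.774,33.557) → (83.092,22.215) → (71.750,21.897). Closed: final G1 returns to the first vertex.

G21
G90
G0 X67.343 Y93.694
M3 S188
G1 X140.284 Y93.694 F3743
G1 X140.284 Y27.155 F3743
G1 X67.343 Y27.155 F3743
G1 X67.343 Y93.694 F3743
M5
G0 X106.639 Y91.787
M3 S188
G1 X55.319 Y42.703 F3743
G1 X38.471 Y111.690 F3743
G1 X106.639 Y91.787 F3743
M5
G0 X71.750 Y21.897
M3 S797
G1 X71.432 Y33.239 F1016
G1 X82.774 Y33.557 F1016
G1 X83.092 Y22.215 F1016
G1 X71.750 Y21.897 F1016
M5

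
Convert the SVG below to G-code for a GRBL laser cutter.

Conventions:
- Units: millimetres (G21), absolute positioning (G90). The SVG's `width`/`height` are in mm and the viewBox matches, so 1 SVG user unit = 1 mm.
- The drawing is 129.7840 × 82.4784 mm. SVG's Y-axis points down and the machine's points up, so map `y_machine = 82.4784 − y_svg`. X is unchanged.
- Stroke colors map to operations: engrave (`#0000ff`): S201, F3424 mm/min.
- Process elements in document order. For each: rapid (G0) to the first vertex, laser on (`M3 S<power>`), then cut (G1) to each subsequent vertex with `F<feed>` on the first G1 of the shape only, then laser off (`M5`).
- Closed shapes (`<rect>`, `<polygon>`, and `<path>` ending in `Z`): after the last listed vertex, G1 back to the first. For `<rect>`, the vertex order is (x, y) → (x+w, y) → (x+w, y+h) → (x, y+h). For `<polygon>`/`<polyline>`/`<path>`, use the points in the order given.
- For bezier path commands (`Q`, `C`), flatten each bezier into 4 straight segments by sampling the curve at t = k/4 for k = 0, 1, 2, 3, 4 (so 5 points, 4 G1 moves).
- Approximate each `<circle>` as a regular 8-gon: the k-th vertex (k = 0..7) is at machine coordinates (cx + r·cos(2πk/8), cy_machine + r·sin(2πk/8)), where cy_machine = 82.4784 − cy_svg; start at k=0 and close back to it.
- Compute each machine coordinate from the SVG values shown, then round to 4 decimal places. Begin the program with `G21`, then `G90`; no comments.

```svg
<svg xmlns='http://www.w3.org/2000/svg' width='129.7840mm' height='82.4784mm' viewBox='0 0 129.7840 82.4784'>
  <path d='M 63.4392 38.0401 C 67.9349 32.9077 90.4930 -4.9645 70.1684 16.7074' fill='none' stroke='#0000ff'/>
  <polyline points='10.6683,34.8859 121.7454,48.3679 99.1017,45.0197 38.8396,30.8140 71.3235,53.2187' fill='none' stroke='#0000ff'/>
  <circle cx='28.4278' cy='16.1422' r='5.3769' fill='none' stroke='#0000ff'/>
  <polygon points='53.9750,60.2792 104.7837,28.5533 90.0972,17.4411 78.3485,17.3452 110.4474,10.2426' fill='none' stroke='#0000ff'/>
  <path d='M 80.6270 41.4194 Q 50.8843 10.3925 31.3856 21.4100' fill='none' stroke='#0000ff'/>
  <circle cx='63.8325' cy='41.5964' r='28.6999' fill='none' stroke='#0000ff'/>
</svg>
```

G21
G90
G0 X63.4392 Y44.4383
M3 S201
G1 X69.2454 Y52.9844 F3424
G1 X76.1114 Y65.1563
G1 X78.3236 Y72.3023
G1 X70.1684 Y65.7710
M5
G0 X10.6683 Y47.5925
M3 S201
G1 X121.7454 Y34.1105 F3424
G1 X99.1017 Y37.4587
G1 X38.8396 Y51.6644
G1 X71.3235 Y29.2597
M5
G0 X33.8047 Y66.3362
M3 S201
G1 X32.2298 Y70.1382 F3424
G1 X28.4278 Y71.7131
G1 X24.6258 Y70.1382
G1 X23.0509 Y66.3362
G1 X24.6258 Y62.5342
G1 X28.4278 Y60.9593
G1 X32.2298 Y62.5342
G1 X33.8047 Y66.3362
M5
G0 X53.9750 Y22.1992
M3 S201
G1 X104.7837 Y53.9251 F3424
G1 X90.0972 Y65.0373
G1 X78.3485 Y65.1332
G1 X110.4474 Y72.2358
G1 X53.9750 Y22.1992
M5
G0 X80.6270 Y41.0590
M3 S201
G1 X66.3959 Y53.9447 F3424
G1 X53.4453 Y61.5748
G1 X41.7752 Y63.9494
G1 X31.3856 Y61.0684
M5
G0 X92.5324 Y40.8820
M3 S201
G1 X84.1264 Y61.1759 F3424
G1 X63.8325 Y69.5819
G1 X43.5386 Y61.1759
G1 X35.1326 Y40.8820
G1 X43.5386 Y20.5881
G1 X63.8325 Y12.1821
G1 X84.1264 Y20.5881
G1 X92.5324 Y40.8820
M5

1 u = 1 mm; y_m = 82.4784 − y.

[1] `<path>` cubic bezier, #0000ff→engrave S201 F3424: (63.4392,44.4383) → (69.2454,52.9844) → (76.1114,65.1563) → (78.3236,72.3023) → (70.1684,65.7710)

[2] `<polyline>` open polyline, #0000ff→engrave S201 F3424: (10.6683,47.5925) → (121.7454,34.1105) → (99.1017,37.4587) → (38.8396,51.6644) → (71.3235,29.2597)

[3] `<circle>` circle, #0000ff→engrave S201 F3424: (33.8047,66.3362) → (32.2298,70.1382) → (28.4278,71.7131) → (24.6258,70.1382) → (23.0509,66.3362) → (24.6258,62.5342) → (28.4278,60.9593) → (32.2298,62.5342) → (33.8047,66.3362) (closed)

[4] `<polygon>` closed polygon, #0000ff→engrave S201 F3424: (53.9750,22.1992) → (104.7837,53.9251) → (90.0972,65.0373) → (78.3485,65.1332) → (110.4474,72.2358) → (53.9750,22.1992) (closed)

[5] `<path>` quadratic bezier, #0000ff→engrave S201 F3424: (80.6270,41.0590) → (66.3959,53.9447) → (53.4453,61.5748) → (41.7752,63.9494) → (31.3856,61.0684)

[6] `<circle>` circle, #0000ff→engrave S201 F3424: (92.5324,40.8820) → (84.1264,61.1759) → (63.8325,69.5819) → (43.5386,61.1759) → (35.1326,40.8820) → (43.5386,20.5881) → (63.8325,12.1821) → (84.1264,20.5881) → (92.5324,40.8820) (closed)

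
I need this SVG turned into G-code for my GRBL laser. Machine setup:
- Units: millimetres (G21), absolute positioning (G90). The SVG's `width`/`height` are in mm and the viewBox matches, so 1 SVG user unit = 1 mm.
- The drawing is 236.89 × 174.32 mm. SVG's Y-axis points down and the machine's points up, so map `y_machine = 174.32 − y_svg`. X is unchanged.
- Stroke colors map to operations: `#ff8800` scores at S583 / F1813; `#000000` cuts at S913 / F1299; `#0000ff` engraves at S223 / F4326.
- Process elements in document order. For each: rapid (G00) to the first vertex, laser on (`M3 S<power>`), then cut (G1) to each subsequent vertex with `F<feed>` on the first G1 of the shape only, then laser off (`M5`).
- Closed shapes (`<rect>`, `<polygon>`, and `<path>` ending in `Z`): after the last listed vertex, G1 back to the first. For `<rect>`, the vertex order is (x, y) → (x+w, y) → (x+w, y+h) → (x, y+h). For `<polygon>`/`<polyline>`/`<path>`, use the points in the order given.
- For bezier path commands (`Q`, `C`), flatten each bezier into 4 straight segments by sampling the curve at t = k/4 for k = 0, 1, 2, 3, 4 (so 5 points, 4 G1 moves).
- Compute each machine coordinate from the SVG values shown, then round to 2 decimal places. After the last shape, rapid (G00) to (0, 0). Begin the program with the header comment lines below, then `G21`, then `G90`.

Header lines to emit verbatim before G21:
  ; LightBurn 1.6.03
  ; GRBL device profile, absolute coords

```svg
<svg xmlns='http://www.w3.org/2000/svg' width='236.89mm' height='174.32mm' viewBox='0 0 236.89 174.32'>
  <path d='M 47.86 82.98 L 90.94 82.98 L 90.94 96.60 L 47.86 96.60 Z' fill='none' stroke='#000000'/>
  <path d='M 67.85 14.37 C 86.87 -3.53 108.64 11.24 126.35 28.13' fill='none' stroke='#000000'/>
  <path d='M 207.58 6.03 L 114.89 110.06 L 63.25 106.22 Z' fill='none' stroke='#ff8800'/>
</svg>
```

; LightBurn 1.6.03
; GRBL device profile, absolute coords
G21
G90
G00 X47.86 Y91.34
M3 S913
G1 X90.94 Y91.34 F1299
G1 X90.94 Y77.72
G1 X47.86 Y77.72
G1 X47.86 Y91.34
M5
G00 X67.85 Y159.95
M3 S913
G1 X82.52 Y167.73 F1299
G1 X97.59 Y166.12
G1 X112.41 Y157.98
G1 X126.35 Y146.19
M5
G00 X207.58 Y168.29
M3 S583
G1 X114.89 Y64.26 F1813
G1 X63.25 Y68.10
G1 X207.58 Y168.29
M5
G00 X0.00 Y0.00

Since the viewBox matches the mm dimensions, user units are millimetres directly. The only transform is the Y-flip y_m = 174.32 − y_svg.

Shape 1 is a rectangle drawn with `<path>`. Its stroke #000000 means cut at S913, F1299. After flipping Y the toolpath is (47.86,91.34) → (90.94,91.34) → (90.94,77.72) → (47.86,77.72) → (47.86,91.34), returning to the start.

Shape 2 is a cubic bezier drawn with `<path>`. Its stroke #000000 means cut at S913, F1299. After flipping Y the toolpath is (67.85,159.95) → (82.52,167.73) → (97.59,166.12) → (112.41,157.98) → (126.35,146.19).

Shape 3 is a closed polygon drawn with `<path>`. Its stroke #ff8800 means score at S583, F1813. After flipping Y the toolpath is (207.58,168.29) → (114.89,64.26) → (63.25,68.10) → (207.58,168.29), returning to the start.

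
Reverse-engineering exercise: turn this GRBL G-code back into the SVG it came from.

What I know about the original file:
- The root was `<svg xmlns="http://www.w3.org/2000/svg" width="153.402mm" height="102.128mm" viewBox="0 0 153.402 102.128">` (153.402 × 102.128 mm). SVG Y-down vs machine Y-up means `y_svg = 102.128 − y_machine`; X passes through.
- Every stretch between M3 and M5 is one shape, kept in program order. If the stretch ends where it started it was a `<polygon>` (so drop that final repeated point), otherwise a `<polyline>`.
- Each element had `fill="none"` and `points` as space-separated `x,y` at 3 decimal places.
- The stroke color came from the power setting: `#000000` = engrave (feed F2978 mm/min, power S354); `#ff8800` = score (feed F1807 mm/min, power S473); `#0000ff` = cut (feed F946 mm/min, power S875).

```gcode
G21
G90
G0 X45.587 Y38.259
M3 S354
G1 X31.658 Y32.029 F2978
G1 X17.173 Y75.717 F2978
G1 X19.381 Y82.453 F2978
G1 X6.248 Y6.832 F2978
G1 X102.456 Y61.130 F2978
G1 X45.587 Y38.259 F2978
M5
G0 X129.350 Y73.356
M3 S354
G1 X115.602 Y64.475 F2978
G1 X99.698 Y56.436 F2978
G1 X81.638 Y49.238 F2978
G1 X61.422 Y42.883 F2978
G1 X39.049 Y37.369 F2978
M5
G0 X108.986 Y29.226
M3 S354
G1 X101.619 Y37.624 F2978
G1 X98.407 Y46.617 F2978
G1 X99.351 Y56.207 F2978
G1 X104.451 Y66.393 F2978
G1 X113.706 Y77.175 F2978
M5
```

<svg xmlns="http://www.w3.org/2000/svg" width="153.402mm" height="102.128mm" viewBox="0 0 153.402 102.128">
  <polygon points="45.587,63.869 31.658,70.099 17.173,26.411 19.381,19.675 6.248,95.296 102.456,40.998" fill="none" stroke="#000000"/>
  <polyline points="129.350,28.772 115.602,37.653 99.698,45.692 81.638,52.890 61.422,59.245 39.049,64.759" fill="none" stroke="#000000"/>
  <polyline points="108.986,72.902 101.619,64.504 98.407,55.511 99.351,45.921 104.451,35.735 113.706,24.953" fill="none" stroke="#000000"/>
</svg>

Machine Y-up, SVG Y-down with viewBox height 102.128, so y_svg = 102.128 − y_machine; X carries over. Every run uses S354, so all elements get stroke `#000000` (engrave).

Run 1: The run returns to its start, so emit a `<polygon>` with points (Y-flipped): 45.587,63.869 31.658,70.099 17.173,26.411 19.381,19.675 6.248,95.296 102.456,40.998.

Run 2: The run is open, so emit a `<polyline>` with points (Y-flipped): 129.350,28.772 115.602,37.653 99.698,45.692 81.638,52.890 61.422,59.245 39.049,64.759.

Run 3: The run is open, so emit a `<polyline>` with points (Y-flipped): 108.986,72.902 101.619,64.504 98.407,55.511 99.351,45.921 104.451,35.735 113.706,24.953.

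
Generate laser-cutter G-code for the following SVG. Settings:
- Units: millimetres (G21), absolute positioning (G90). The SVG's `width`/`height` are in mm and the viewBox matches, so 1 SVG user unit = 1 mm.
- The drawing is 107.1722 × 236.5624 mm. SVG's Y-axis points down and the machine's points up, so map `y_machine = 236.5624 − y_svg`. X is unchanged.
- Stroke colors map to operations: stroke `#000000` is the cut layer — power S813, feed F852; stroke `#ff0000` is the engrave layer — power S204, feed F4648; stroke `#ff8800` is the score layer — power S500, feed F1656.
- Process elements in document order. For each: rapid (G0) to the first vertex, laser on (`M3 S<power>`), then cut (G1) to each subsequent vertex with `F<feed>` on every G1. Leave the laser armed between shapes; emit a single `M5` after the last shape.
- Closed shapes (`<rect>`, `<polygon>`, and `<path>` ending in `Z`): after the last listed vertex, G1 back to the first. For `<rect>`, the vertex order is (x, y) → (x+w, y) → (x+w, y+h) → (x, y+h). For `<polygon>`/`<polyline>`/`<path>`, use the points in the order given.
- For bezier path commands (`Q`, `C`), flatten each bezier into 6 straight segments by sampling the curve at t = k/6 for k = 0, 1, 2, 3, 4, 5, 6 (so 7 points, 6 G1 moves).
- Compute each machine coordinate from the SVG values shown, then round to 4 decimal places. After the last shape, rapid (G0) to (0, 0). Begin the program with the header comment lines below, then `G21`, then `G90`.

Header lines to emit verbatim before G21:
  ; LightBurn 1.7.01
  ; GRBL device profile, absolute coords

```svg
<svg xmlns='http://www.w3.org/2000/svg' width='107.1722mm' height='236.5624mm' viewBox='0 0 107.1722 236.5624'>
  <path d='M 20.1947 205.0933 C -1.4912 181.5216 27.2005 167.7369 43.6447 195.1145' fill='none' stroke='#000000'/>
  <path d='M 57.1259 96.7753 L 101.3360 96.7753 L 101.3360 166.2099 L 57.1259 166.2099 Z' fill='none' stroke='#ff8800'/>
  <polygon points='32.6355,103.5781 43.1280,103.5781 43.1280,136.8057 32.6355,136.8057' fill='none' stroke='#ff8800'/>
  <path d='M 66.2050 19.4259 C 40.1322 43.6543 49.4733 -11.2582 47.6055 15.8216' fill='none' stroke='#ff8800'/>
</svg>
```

; LightBurn 1.7.01
; GRBL device profile, absolute coords
G21
G90
G0 X20.1947 Y31.4691
M3 S813
G1 X13.2600 Y42.2941 F852
G1 X12.9819 Y50.6164 F852
G1 X17.6209 Y55.5645 F852
G1 X25.4374 Y56.2668 F852
G1 X34.6919 Y51.8518 F852
G1 X43.6447 Y41.4479 F852
G0 X57.1259 Y139.7871
M3 S500
G1 X101.3360 Y139.7871 F1656
G1 X101.3360 Y70.3525 F1656
G1 X57.1259 Y70.3525 F1656
G1 X57.1259 Y139.7871 F1656
G0 X32.6355 Y132.9843
M3 S500
G1 X43.1280 Y132.9843 F1656
G1 X43.1280 Y99.7567 F1656
G1 X32.6355 Y99.7567 F1656
G1 X32.6355 Y132.9843 F1656
G0 X66.2050 Y217.1365
M3 S500
G1 X55.9039 Y210.8714 F1656
G1 X50.2101 Y213.3205 F1656
G1 X47.8284 Y220.0079 F1656
G1 X47.4638 Y226.4577 F1656
G1 X47.8212 Y228.1940 F1656
G1 X47.6055 Y220.7408 F1656
M5
G0 X0.0000 Y0.0000

Since the viewBox matches the mm dimensions, user units are millimetres directly. The only transform is the Y-flip y_m = 236.5624 − y_svg.

Shape 1 is a cubic bezier drawn with `<path>`. Its stroke #000000 means cut at S813, F852. After flipping Y the toolpath is (20.1947,31.4691) → (13.2600,42.2941) → (12.9819,50.6164) → (17.6209,55.5645) → (25.4374,56.2668) → (34.6919,51.8518) → (43.6447,41.4479).

Shape 2 is a rectangle drawn with `<path>`. Its stroke #ff8800 means score at S500, F1656. After flipping Y the toolpath is (57.1259,139.7871) → (101.3360,139.7871) → (101.3360,70.3525) → (57.1259,70.3525) → (57.1259,139.7871), returning to the start.

Shape 3 is a rectangle drawn with `<polygon>`. Its stroke #ff8800 means score at S500, F1656. After flipping Y the toolpath is (32.6355,132.9843) → (43.1280,132.9843) → (43.1280,99.7567) → (32.6355,99.7567) → (32.6355,132.9843), returning to the start.

Shape 4 is a cubic bezier drawn with `<path>`. Its stroke #ff8800 means score at S500, F1656. After flipping Y the toolpath is (66.2050,217.1365) → (55.9039,210.8714) → (50.2101,213.3205) → (47.8284,220.0079) → (47.4638,226.4577) → (47.8212,228.1940) → (47.6055,220.7408).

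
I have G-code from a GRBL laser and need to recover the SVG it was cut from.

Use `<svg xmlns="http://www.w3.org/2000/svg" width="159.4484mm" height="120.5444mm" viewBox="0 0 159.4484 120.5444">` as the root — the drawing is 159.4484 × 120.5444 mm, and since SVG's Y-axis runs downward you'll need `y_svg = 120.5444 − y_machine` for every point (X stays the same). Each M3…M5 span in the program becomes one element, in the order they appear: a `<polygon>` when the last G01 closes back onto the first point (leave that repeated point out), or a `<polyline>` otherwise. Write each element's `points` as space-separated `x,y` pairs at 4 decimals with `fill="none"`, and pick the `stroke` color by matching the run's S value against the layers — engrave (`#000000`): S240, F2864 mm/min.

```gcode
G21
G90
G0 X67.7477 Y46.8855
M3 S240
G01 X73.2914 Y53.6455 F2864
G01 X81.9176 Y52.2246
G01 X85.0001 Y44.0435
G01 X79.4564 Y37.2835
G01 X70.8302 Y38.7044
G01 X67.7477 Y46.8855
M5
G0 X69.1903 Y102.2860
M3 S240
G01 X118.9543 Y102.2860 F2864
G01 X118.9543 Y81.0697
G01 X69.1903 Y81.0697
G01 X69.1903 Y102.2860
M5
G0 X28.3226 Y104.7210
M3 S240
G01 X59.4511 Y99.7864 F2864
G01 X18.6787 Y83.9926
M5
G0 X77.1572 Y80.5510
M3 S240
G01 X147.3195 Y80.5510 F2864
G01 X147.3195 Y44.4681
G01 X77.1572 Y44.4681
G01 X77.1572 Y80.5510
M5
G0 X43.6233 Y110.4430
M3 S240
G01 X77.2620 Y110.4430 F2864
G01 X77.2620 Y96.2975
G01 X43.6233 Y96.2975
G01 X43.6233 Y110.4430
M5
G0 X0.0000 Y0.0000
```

<svg xmlns="http://www.w3.org/2000/svg" width="159.4484mm" height="120.5444mm" viewBox="0 0 159.4484 120.5444">
  <polygon points="67.7477,73.6589 73.2914,66.8989 81.9176,68.3198 85.0001,76.5009 79.4564,83.2609 70.8302,81.8400" fill="none" stroke="#000000"/>
  <polygon points="69.1903,18.2584 118.9543,18.2584 118.9543,39.4747 69.1903,39.4747" fill="none" stroke="#000000"/>
  <polyline points="28.3226,15.8234 59.4511,20.7580 18.6787,36.5518" fill="none" stroke="#000000"/>
  <polygon points="77.1572,39.9934 147.3195,39.9934 147.3195,76.0763 77.1572,76.0763" fill="none" stroke="#000000"/>
  <polygon points="43.6233,10.1014 77.2620,10.1014 77.2620,24.2469 43.6233,24.2469" fill="none" stroke="#000000"/>
</svg>

Machine Y-up, SVG Y-down with viewBox height 120.5444, so y_svg = 120.5444 − y_machine; X carries over. Every run uses S240, so all elements get stroke `#000000` (engrave).

Run 1: The run returns to its start, so emit a `<polygon>` with points (Y-flipped): 67.7477,73.6589 73.2914,66.8989 81.9176,68.3198 85.0001,76.5009 79.4564,83.2609 70.8302,81.8400.

Run 2: The run returns to its start, so emit a `<polygon>` with points (Y-flipped): 69.1903,18.2584 118.9543,18.2584 118.9543,39.4747 69.1903,39.4747.

Run 3: The run is open, so emit a `<polyline>` with points (Y-flipped): 28.3226,15.8234 59.4511,20.7580 18.6787,36.5518.

Run 4: The run returns to its start, so emit a `<polygon>` with points (Y-flipped): 77.1572,39.9934 147.3195,39.9934 147.3195,76.0763 77.1572,76.0763.

Run 5: The run returns to its start, so emit a `<polygon>` with points (Y-flipped): 43.6233,10.1014 77.2620,10.1014 77.2620,24.2469 43.6233,24.2469.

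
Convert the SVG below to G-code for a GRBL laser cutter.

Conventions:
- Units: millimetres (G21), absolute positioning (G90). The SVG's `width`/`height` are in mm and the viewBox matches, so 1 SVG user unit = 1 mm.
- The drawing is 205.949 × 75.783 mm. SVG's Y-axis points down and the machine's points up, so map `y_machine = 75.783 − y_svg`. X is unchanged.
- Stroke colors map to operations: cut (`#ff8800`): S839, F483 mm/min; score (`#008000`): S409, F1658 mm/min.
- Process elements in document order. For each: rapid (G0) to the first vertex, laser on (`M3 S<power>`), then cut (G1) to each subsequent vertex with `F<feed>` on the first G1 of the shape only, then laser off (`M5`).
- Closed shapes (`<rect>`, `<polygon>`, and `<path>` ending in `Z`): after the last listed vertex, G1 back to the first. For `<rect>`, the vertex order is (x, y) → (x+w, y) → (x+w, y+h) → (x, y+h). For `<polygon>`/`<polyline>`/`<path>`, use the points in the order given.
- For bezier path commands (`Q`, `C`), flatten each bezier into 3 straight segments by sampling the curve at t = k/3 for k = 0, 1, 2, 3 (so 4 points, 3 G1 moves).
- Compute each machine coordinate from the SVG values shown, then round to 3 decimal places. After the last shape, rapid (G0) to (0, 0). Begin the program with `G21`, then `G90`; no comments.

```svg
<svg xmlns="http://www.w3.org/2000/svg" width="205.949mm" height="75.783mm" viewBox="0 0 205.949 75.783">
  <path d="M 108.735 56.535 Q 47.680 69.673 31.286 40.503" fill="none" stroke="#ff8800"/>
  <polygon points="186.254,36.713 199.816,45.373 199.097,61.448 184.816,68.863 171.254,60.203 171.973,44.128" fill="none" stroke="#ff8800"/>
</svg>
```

1 u = 1 mm; y_m = 75.783 − y.

[1] `<path>` quadratic bezier, #ff8800→cut S839 F483: (108.735,19.248) → (72.994,15.190) → (47.178,20.534) → (31.286,35.280)

[2] `<polygon>` regular polygon, #ff8800→cut S839 F483: (186.254,39.070) → (199.816,30.410) → (199.097,14.335) → (184.816,6.920) → (171.254,15.580) → (171.973,31.655) → (186.254,39.070) (closed)

G21
G90
G0 X108.735 Y19.248
M3 S839
G1 X72.994 Y15.190 F483
G1 X47.178 Y20.534
G1 X31.286 Y35.280
M5
G0 X186.254 Y39.070
M3 S839
G1 X199.816 Y30.410 F483
G1 X199.097 Y14.335
G1 X184.816 Y6.920
G1 X171.254 Y15.580
G1 X171.973 Y31.655
G1 X186.254 Y39.070
M5
G0 X0.000 Y0.000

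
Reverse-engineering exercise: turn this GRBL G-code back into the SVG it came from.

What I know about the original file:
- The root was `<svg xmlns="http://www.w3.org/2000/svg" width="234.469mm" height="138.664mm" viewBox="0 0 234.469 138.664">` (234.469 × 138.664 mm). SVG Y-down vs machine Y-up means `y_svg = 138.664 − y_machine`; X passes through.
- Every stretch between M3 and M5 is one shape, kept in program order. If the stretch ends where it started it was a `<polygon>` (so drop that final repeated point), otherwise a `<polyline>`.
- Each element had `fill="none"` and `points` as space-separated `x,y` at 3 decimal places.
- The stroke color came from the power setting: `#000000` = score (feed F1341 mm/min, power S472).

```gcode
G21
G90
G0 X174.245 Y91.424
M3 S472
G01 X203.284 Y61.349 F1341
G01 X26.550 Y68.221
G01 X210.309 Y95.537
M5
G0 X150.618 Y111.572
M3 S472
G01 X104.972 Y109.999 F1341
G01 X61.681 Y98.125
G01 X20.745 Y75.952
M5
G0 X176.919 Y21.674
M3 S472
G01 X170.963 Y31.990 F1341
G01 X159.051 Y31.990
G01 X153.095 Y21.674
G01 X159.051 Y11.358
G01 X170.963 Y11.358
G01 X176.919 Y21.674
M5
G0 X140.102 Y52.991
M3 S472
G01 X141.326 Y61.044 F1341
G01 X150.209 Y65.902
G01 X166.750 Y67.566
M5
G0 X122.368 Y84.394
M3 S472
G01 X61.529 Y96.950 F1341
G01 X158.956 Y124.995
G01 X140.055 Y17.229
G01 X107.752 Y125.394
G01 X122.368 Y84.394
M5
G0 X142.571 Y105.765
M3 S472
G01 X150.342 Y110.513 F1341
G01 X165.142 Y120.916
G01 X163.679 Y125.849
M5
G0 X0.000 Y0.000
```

<svg xmlns="http://www.w3.org/2000/svg" width="234.469mm" height="138.664mm" viewBox="0 0 234.469 138.664">
  <polyline points="174.245,47.240 203.284,77.315 26.550,70.443 210.309,43.127" fill="none" stroke="#000000"/>
  <polyline points="150.618,27.092 104.972,28.665 61.681,40.539 20.745,62.712" fill="none" stroke="#000000"/>
  <polygon points="176.919,116.990 170.963,106.674 159.051,106.674 153.095,116.990 159.051,127.306 170.963,127.306" fill="none" stroke="#000000"/>
  <polyline points="140.102,85.673 141.326,77.620 150.209,72.762 166.750,71.098" fill="none" stroke="#000000"/>
  <polygon points="122.368,54.270 61.529,41.714 158.956,13.669 140.055,121.435 107.752,13.270" fill="none" stroke="#000000"/>
  <polyline points="142.571,32.899 150.342,28.151 165.142,17.748 163.679,12.815" fill="none" stroke="#000000"/>
</svg>

y_svg = 138.664 − y_m. Every run uses S472, so all elements get stroke `#000000` (score).

[1] open run; points: 174.245,47.240 203.284,77.315 26.550,70.443 210.309,43.127

[2] open run; points: 150.618,27.092 104.972,28.665 61.681,40.539 20.745,62.712

[3] closed run; points: 176.919,116.990 170.963,106.674 159.051,106.674 153.095,116.990 159.051,127.306 170.963,127.306

[4] open run; points: 140.102,85.673 141.326,77.620 150.209,72.762 166.750,71.098

[5] closed run; points: 122.368,54.270 61.529,41.714 158.956,13.669 140.055,121.435 107.752,13.270

[6] open run; points: 142.571,32.899 150.342,28.151 165.142,17.748 163.679,12.815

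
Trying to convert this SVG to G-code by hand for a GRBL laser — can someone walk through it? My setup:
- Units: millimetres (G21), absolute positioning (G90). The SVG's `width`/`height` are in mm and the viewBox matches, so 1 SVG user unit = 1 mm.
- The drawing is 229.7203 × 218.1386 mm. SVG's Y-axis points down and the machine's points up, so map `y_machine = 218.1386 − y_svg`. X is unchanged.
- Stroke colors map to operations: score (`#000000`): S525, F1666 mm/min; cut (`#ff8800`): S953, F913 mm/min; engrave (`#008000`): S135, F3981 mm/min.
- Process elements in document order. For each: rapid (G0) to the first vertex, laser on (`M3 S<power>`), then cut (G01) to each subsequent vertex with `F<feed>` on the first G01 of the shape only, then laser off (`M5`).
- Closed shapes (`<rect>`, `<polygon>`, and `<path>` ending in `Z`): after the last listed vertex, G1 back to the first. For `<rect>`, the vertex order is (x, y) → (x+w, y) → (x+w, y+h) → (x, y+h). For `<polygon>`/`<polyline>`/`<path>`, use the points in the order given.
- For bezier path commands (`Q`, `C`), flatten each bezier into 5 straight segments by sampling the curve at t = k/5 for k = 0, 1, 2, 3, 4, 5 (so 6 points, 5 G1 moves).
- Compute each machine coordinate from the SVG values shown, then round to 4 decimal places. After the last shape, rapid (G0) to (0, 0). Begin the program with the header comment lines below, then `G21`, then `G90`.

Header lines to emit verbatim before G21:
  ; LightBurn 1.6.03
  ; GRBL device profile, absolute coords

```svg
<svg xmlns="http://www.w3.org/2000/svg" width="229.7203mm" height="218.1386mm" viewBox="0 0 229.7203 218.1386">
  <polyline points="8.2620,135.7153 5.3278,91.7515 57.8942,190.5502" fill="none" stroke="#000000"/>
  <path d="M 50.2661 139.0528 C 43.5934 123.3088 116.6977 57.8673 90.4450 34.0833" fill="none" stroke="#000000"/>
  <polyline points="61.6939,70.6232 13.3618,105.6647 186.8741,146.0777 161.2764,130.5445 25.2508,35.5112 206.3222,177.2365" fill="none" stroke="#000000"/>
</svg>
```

1 u = 1 mm; y_m = 218.1386 − y.

[1] `<polyline>` open polyline, #000000→score S525 F1666: (8.2620,82.4233) → (5.3278,126.3871) → (57.8942,27.5884)

[2] `<path>` cubic bezier, #000000→score S525 F1666: (50.2661,79.0858) → (54.4026,93.7651) → (69.0872,115.9867) → (85.7215,141.3656) → (95.7069,165.5168) → (90.4450,184.0553)

[3] `<polyline>` open polyline, #000000→score S525 F1666: (61.6939,147.5154) → (13.3618,112.4739) → (186.8741,72.0609) → (161.2764,87.5941) → (25.2508,182.6274) → (206.3222,40.9021)

; LightBurn 1.6.03
; GRBL device profile, absolute coords
G21
G90
G0 X8.2620 Y82.4233
M3 S525
G01 X5.3278 Y126.3871 F1666
G01 X57.8942 Y27.5884
M5
G0 X50.2661 Y79.0858
M3 S525
G01 X54.4026 Y93.7651 F1666
G01 X69.0872 Y115.9867
G01 X85.7215 Y141.3656
G01 X95.7069 Y165.5168
G01 X90.4450 Y184.0553
M5
G0 X61.6939 Y147.5154
M3 S525
G01 X13.3618 Y112.4739 F1666
G01 X186.8741 Y72.0609
G01 X161.2764 Y87.5941
G01 X25.2508 Y182.6274
G01 X206.3222 Y40.9021
M5
G0 X0.0000 Y0.0000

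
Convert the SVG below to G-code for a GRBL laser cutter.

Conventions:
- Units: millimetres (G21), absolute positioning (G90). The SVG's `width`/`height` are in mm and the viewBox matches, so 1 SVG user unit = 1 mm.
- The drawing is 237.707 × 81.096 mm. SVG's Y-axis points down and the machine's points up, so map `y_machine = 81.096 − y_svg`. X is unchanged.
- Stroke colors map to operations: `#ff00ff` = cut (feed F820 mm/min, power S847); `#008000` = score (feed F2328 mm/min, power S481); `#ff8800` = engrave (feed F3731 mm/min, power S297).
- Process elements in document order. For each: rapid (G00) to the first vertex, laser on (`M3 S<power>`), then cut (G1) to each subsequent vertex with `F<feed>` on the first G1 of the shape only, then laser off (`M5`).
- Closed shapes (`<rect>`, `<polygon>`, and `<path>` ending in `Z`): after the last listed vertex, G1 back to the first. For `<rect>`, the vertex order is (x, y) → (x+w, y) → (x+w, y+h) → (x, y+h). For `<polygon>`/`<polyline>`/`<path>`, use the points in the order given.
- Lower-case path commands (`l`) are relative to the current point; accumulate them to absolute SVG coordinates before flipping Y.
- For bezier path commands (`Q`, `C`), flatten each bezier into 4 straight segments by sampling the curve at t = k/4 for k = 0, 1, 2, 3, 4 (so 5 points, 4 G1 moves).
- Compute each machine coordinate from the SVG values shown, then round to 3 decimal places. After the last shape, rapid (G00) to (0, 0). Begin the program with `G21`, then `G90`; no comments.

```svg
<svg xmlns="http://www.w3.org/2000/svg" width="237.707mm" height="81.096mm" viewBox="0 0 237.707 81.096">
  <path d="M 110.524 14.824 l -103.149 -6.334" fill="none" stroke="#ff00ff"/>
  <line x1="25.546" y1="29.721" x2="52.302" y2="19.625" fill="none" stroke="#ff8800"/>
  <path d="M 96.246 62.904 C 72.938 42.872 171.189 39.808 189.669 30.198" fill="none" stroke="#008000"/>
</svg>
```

G21
G90
G00 X110.524 Y66.272
M3 S847
G1 X7.375 Y72.606 F820
M5
G00 X25.546 Y51.375
M3 S297
G1 X52.302 Y61.471 F3731
M5
G00 X96.246 Y18.192
M3 S481
G1 X98.412 Y30.402 F2328
G1 X127.287 Y38.453
G1 X163.998 Y44.550
G1 X189.669 Y50.898
M5
G00 X0.000 Y0.000

viewBox `0 0 237.707 81.096` with mm width/height → 1 unit = 1 mm. Flip: y_m = 81.096 − y_svg.

**Shape 1** — `<path>` line segment, stroke `#ff00ff` → cut (S847, F820). Machine vertices: (110.524,66.272) → (7.375,72.606). Open path.

**Shape 2** — `<line>` line segment, stroke `#ff8800` → engrave (S297, F3731). Machine vertices: (25.546,51.375) → (52.302,61.471). Open path.

**Shape 3** — `<path>` cubic bezier, stroke `#008000` → score (S481, F2328). Control points (SVG): P0=(96.246,62.904), P1=(72.938,42.872), P2=(171.189,39.808), P3=(189.669,30.198); sampled at t=k/4. Machine vertices: (96.246,18.192) → (98.412,30.402) → (127.287,38.453) → (163.998,44.550) → (189.669,50.898). Open path.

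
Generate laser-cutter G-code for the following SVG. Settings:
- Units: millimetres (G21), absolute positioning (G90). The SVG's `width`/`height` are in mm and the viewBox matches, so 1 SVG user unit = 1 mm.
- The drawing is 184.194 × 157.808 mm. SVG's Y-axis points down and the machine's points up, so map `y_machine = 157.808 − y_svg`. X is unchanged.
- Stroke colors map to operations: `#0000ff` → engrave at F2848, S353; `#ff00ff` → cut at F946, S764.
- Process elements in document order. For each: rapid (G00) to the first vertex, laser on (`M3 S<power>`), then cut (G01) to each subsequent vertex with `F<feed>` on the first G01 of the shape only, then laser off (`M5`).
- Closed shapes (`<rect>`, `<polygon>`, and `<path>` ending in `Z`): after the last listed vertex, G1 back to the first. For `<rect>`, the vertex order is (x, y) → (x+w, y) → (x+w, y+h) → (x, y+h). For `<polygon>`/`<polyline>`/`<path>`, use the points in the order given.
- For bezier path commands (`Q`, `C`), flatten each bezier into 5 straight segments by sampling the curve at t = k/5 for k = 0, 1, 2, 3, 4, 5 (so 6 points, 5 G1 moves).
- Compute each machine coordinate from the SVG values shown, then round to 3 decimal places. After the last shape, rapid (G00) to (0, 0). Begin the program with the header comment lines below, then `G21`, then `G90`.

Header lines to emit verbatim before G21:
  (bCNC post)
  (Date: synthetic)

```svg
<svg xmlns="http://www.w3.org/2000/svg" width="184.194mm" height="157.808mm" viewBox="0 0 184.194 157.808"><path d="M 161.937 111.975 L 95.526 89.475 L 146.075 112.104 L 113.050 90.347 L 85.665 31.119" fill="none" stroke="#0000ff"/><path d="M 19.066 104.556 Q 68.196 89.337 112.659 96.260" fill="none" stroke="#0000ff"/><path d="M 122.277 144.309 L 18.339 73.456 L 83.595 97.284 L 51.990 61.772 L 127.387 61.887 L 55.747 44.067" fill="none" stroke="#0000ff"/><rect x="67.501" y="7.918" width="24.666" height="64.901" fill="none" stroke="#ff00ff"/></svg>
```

1 u = 1 mm; y_m = 157.808 − y.

[1] `<path>` open polyline, #0000ff→engrave S353 F2848: (161.937,45.833) → (95.526,68.333) → (146.075,45.704) → (113.050,67.461) → (85.665,126.689)

[2] `<path>` quadratic bezier, #0000ff→engrave S353 F2848: (19.066,53.252) → (38.531,58.454) → (57.623,61.884) → (76.342,63.544) → (94.687,63.432) → (112.659,61.548)

[3] `<path>` open polyline, #0000ff→engrave S353 F2848: (122.277,13.499) → (18.339,84.352) → (83.595,60.524) → (51.990,96.036) → (127.387,95.921) → (55.747,113.741)

[4] `<rect>` rectangle, #ff00ff→cut S764 F946: (67.501,149.890) → (92.167,149.890) → (92.167,84.989) → (67.501,84.989) → (67.501,149.890) (closed)

(bCNC post)
(Date: synthetic)
G21
G90
G00 X161.937 Y45.833
M3 S353
G01 X95.526 Y68.333 F2848
G01 X146.075 Y45.704
G01 X113.050 Y67.461
G01 X85.665 Y126.689
M5
G00 X19.066 Y53.252
M3 S353
G01 X38.531 Y58.454 F2848
G01 X57.623 Y61.884
G01 X76.342 Y63.544
G01 X94.687 Y63.432
G01 X112.659 Y61.548
M5
G00 X122.277 Y13.499
M3 S353
G01 X18.339 Y84.352 F2848
G01 X83.595 Y60.524
G01 X51.990 Y96.036
G01 X127.387 Y95.921
G01 X55.747 Y113.741
M5
G00 X67.501 Y149.890
M3 S764
G01 X92.167 Y149.890 F946
G01 X92.167 Y84.989
G01 X67.501 Y84.989
G01 X67.501 Y149.890
M5
G00 X0.000 Y0.000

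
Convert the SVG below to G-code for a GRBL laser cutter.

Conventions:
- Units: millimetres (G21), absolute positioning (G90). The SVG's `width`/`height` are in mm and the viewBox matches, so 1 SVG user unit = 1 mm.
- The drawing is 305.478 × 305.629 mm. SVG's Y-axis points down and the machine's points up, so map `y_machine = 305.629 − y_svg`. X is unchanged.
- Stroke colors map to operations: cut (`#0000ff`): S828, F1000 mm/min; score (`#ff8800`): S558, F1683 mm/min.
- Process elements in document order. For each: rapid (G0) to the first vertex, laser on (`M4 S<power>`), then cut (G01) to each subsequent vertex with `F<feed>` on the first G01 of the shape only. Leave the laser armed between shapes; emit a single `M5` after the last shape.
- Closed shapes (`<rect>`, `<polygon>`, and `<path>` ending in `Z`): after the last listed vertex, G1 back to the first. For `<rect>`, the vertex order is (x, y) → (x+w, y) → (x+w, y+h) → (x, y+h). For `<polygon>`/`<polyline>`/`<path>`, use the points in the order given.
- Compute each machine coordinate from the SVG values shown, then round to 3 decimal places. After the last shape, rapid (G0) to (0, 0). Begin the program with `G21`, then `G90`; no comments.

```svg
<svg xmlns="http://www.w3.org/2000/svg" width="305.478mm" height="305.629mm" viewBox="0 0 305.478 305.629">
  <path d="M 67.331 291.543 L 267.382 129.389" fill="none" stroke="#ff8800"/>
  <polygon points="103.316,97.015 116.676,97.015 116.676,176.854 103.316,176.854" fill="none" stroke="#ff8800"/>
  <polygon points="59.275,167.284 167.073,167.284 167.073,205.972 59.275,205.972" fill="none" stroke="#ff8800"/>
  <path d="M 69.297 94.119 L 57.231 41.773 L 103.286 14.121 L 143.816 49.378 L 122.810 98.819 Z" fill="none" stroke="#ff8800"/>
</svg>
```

G21
G90
G0 X67.331 Y14.086
M4 S558
G01 X267.382 Y176.240 F1683
G0 X103.316 Y208.614
M4 S558
G01 X116.676 Y208.614 F1683
G01 X116.676 Y128.775
G01 X103.316 Y128.775
G01 X103.316 Y208.614
G0 X59.275 Y138.345
M4 S558
G01 X167.073 Y138.345 F1683
G01 X167.073 Y99.657
G01 X59.275 Y99.657
G01 X59.275 Y138.345
G0 X69.297 Y211.510
M4 S558
G01 X57.231 Y263.856 F1683
G01 X103.286 Y291.508
G01 X143.816 Y256.251
G01 X122.810 Y206.810
G01 X69.297 Y211.510
M5
G0 X0.000 Y0.000

viewBox `0 0 305.478 305.629` with mm width/height → 1 unit = 1 mm. Flip: y_m = 305.629 − y_svg.

**Shape 1** — `<path>` line segment, stroke `#ff8800` → score (S558, F1683). Machine vertices: (67.331,14.086) → (267.382,176.240). Open path.

**Shape 2** — `<polygon>` rectangle, stroke `#ff8800` → score (S558, F1683). Machine vertices: (103.316,208.614) → (116.676,208.614) → (116.676,128.775) → (103.316,128.775) → (103.316,208.614). Closed: final G1 returns to the first vertex.

**Shape 3** — `<polygon>` rectangle, stroke `#ff8800` → score (S558, F1683). Machine vertices: (59.275,138.345) → (167.073,138.345) → (167.073,99.657) → (59.275,99.657) → (59.275,138.345). Closed: final G1 returns to the first vertex.

**Shape 4** — `<path>` regular polygon, stroke `#ff8800` → score (S558, F1683). Machine vertices: (69.297,211.510) → (57.231,263.856) → (103.286,291.508) → (143.816,256.251) → (122.810,206.810) → (69.297,211.510). Closed: final G1 returns to the first vertex.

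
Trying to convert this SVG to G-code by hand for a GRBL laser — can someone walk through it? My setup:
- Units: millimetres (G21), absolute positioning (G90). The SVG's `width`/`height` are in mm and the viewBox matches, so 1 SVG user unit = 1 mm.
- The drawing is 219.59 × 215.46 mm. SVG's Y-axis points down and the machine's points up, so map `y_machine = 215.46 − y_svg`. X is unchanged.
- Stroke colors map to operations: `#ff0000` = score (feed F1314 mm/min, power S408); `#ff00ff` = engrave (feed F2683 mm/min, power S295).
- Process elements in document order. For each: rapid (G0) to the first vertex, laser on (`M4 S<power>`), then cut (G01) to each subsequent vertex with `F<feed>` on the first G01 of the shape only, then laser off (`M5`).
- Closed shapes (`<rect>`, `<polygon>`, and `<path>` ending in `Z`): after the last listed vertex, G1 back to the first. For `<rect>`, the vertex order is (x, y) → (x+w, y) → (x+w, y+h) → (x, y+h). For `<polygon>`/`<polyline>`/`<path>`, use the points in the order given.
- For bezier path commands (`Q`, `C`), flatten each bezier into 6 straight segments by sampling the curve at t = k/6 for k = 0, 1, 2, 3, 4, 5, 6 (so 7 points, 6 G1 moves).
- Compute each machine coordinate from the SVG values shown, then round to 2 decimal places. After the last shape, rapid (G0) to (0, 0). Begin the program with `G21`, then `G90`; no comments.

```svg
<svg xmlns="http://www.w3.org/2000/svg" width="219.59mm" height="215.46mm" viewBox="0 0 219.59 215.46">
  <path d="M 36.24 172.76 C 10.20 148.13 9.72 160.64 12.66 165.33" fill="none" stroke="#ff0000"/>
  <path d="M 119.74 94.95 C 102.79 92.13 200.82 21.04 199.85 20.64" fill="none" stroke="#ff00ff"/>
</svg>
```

viewBox `0 0 219.59 215.46` with mm width/height → 1 unit = 1 mm. Flip: y_m = 215.46 − y_svg.

**Shape 1** — `<path>` cubic bezier, stroke `#ff0000` → score (S408, F1314). Control points (SVG): P0=(36.24,172.76), P1=(10.20,148.13), P2=(9.72,160.64), P3=(12.66,165.33); sampled at t=k/6. Machine vertices: (36.24,42.70) → (25.25,52.13) → (17.90,56.62) → (13.58,57.41) → (11.68,55.76) → (11.58,52.92) → (12.66,50.13). Open path.

**Shape 2** — `<path>` cubic bezier, stroke `#ff00ff` → engrave (S295, F2683). Control points (SVG): P0=(119.74,94.95), P1=(102.79,92.13), P2=(200.82,21.04), P3=(199.85,20.64); sampled at t=k/6. Machine vertices: (119.74,120.51) → (119.86,126.97) → (133.19,140.94) → (153.80,158.57) → (175.75,176.00) → (193.08,189.37) → (199.85,194.82). Open path.

G21
G90
G0 X36.24 Y42.70
M4 S408
G01 X25.25 Y52.13 F1314
G01 X17.90 Y56.62
G01 X13.58 Y57.41
G01 X11.68 Y55.76
G01 X11.58 Y52.92
G01 X12.66 Y50.13
M5
G0 X119.74 Y120.51
M4 S295
G01 X119.86 Y126.97 F2683
G01 X133.19 Y140.94
G01 X153.80 Y158.57
G01 X175.75 Y176.00
G01 X193.08 Y189.37
G01 X199.85 Y194.82
M5
G0 X0.00 Y0.00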